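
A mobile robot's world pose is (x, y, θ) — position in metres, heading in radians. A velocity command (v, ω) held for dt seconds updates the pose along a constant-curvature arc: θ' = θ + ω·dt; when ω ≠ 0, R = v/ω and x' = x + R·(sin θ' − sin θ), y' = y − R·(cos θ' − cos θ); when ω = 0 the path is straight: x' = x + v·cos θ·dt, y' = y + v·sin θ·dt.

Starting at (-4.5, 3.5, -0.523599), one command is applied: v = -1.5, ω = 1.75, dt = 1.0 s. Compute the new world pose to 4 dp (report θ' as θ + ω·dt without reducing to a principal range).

(-5.7354, 3.0471, 1.2264)

θ' = -0.5236 + 1.75·1.0 = 1.2264
R = v/ω = -1.5/1.75 = -0.8571
x' = -4.5 + -0.8571·(sin 1.2264 − sin -0.5236) = -5.7354
y' = 3.5 − -0.8571·(cos 1.2264 − cos -0.5236) = 3.0471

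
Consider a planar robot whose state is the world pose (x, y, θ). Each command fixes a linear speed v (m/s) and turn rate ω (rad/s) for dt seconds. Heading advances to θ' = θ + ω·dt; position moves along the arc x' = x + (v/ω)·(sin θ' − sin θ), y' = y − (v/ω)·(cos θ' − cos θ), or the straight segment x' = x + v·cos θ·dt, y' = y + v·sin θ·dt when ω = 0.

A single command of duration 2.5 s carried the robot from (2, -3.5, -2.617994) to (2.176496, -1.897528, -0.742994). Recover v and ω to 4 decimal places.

v = -0.7500, ω = 0.7500

Δθ = -0.742994 − -2.617994 = 1.875000
ω = Δθ/dt = 1.875000/2.5 = 0.7500
R = −Δy/(cos θ' − cos θ) = -1.0000
v = R·ω = -1.0000·0.7500 = -0.7500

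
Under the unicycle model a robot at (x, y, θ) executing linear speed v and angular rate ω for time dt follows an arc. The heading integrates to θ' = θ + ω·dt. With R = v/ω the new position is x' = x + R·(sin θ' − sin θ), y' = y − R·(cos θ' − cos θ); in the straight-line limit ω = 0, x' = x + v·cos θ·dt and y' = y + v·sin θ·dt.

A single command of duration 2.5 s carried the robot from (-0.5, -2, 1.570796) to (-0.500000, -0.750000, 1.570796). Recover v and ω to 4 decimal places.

v = 0.5000, ω = 0.0000

Δθ = 1.570796 − 1.570796 = 0.000000
ω = Δθ/dt = 0.000000/2.5 = 0.0000
ω = 0 → v = (Δx·cos θ + Δy·sin θ)/dt = 0.5000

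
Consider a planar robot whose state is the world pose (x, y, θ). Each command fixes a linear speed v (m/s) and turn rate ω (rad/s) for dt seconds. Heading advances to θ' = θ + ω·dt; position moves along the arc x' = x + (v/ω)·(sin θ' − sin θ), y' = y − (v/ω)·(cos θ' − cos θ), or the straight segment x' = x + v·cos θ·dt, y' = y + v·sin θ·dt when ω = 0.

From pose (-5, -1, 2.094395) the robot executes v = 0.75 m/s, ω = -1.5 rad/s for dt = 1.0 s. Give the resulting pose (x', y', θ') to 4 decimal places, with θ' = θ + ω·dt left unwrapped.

θ' = 2.0944 + -1.5·1.0 = 0.5944
R = v/ω = 0.75/-1.5 = -0.5000
x' = -5 + -0.5000·(sin 0.5944 − sin 2.0944) = -4.8470
y' = -1 − -0.5000·(cos 0.5944 − cos 2.0944) = -0.3358

(-4.8470, -0.3358, 0.5944)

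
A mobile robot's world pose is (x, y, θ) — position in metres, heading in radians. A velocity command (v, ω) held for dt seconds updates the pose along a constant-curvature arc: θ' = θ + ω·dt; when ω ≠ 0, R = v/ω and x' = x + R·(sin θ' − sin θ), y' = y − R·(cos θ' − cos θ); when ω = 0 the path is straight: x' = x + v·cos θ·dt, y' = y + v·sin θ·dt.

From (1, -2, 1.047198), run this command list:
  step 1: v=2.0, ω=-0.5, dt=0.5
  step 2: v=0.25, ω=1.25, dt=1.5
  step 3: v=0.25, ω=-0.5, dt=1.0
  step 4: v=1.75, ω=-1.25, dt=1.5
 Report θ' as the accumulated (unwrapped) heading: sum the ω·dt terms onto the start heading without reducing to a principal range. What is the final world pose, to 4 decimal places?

step 1: θ'=0.7972 (R=-4.0000) → pose (1.6025, -1.2051, 0.7972)
step 2: θ'=2.6722 (R=0.2000) → pose (1.5499, -0.8870, 2.6722)
step 3: θ'=2.1722 (R=-0.5000) → pose (1.3638, -0.7240, 2.1722)
step 4: θ'=0.2972 (R=-1.4000) → pose (2.1082, 1.4067, 0.2972)

(2.1082, 1.4067, 0.2972)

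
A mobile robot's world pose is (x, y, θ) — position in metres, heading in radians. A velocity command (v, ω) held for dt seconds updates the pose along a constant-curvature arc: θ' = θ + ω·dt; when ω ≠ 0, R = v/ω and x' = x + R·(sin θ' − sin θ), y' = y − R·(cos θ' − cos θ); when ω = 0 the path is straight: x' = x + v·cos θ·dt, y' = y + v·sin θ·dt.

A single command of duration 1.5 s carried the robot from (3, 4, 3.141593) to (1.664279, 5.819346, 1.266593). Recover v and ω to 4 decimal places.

v = 1.7500, ω = -1.2500

Δθ = 1.266593 − 3.141593 = -1.875000
ω = Δθ/dt = -1.875000/1.5 = -1.2500
R = −Δy/(cos θ' − cos θ) = -1.4000
v = R·ω = -1.4000·-1.2500 = 1.7500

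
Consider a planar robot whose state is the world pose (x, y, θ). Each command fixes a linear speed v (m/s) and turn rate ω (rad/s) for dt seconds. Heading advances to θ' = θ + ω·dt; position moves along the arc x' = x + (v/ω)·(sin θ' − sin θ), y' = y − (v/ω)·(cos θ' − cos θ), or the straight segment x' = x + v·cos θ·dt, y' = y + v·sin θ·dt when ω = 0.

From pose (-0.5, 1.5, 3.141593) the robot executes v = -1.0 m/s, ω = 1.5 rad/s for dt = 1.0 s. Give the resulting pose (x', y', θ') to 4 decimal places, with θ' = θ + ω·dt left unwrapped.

θ' = 3.1416 + 1.5·1.0 = 4.6416
R = v/ω = -1.0/1.5 = -0.6667
x' = -0.5 + -0.6667·(sin 4.6416 − sin 3.1416) = 0.1650
y' = 1.5 − -0.6667·(cos 4.6416 − cos 3.1416) = 2.1195

(0.1650, 2.1195, 4.6416)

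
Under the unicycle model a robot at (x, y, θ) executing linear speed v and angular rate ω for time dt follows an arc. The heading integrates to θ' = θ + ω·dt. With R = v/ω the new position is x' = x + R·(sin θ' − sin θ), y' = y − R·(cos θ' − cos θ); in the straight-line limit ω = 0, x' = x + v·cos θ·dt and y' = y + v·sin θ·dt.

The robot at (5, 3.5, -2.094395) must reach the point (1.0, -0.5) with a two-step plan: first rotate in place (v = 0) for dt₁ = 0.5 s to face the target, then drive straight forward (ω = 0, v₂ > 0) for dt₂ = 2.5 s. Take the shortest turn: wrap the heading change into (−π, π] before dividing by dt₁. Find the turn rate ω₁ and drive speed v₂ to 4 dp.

ω₁ = -0.5236, v₂ = 2.2627

heading to target = atan2(-0.5−3.5, 1−5) = -2.3562
Δθ = wrap(-2.3562 − -2.0944) = -0.2618; ω₁ = Δθ/dt₁ = -0.5236
distance = √((1−5)² + (-0.5−3.5)²) = 5.6569; v₂ = distance/dt₂ = 2.2627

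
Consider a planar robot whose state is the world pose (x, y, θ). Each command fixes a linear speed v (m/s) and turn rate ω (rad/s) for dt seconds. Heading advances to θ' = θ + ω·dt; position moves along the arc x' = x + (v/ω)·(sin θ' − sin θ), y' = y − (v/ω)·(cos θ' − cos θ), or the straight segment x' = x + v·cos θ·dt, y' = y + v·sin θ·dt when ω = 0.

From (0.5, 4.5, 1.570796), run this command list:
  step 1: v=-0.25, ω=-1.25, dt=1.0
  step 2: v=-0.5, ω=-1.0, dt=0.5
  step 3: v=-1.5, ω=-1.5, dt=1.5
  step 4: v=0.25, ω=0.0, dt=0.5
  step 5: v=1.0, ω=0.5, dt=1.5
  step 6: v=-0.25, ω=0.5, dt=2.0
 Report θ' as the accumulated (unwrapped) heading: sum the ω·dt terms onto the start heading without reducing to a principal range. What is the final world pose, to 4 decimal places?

(-1.3177, 5.0977, -0.6792)

step 1: θ'=0.3208 (R=0.2000) → pose (0.3631, 4.3102, 0.3208)
step 2: θ'=-0.1792 (R=0.5000) → pose (0.1163, 4.2927, -0.1792)
step 3: θ'=-2.4292 (R=1.0000) → pose (-0.3591, 6.0335, -2.4292)
step 4: θ'=-2.4292 (straight) → pose (-0.4537, 5.9518, -2.4292)
step 5: θ'=-1.6792 (R=2.0000) → pose (-1.1347, 4.6546, -1.6792)
step 6: θ'=-0.6792 (R=-0.5000) → pose (-1.3177, 5.0977, -0.6792)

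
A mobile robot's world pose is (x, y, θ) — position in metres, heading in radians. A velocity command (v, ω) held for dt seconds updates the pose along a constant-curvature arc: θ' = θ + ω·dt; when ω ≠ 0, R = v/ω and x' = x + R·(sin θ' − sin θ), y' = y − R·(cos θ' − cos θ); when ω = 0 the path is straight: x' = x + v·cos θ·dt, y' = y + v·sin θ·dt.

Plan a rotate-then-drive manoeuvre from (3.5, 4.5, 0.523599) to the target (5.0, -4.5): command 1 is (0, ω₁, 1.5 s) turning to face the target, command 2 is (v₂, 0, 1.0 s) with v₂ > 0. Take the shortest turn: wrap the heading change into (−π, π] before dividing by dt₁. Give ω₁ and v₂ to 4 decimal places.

heading to target = atan2(-4.5−4.5, 5−3.5) = -1.4056
Δθ = wrap(-1.4056 − 0.5236) = -1.9292; ω₁ = Δθ/dt₁ = -1.2862
distance = √((5−3.5)² + (-4.5−4.5)²) = 9.1241; v₂ = distance/dt₂ = 9.1241

ω₁ = -1.2862, v₂ = 9.1241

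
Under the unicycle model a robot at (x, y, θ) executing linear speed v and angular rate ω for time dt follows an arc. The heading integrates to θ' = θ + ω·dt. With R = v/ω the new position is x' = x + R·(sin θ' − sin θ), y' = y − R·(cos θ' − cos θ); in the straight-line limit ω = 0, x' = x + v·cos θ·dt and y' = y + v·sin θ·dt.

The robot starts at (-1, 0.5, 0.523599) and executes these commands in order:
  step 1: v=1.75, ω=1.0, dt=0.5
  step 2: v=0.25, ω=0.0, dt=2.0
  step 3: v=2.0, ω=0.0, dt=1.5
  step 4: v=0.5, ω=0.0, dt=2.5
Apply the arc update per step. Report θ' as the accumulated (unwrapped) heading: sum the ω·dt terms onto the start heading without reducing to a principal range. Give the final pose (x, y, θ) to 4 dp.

(2.0909, 5.1615, 1.0236)

step 1: θ'=1.0236 (R=1.7500) → pose (-0.3805, 1.1050, 1.0236)
step 2: θ'=1.0236 (straight) → pose (-0.1204, 1.5320, 1.0236)
step 3: θ'=1.0236 (straight) → pose (1.4405, 4.0940, 1.0236)
step 4: θ'=1.0236 (straight) → pose (2.0909, 5.1615, 1.0236)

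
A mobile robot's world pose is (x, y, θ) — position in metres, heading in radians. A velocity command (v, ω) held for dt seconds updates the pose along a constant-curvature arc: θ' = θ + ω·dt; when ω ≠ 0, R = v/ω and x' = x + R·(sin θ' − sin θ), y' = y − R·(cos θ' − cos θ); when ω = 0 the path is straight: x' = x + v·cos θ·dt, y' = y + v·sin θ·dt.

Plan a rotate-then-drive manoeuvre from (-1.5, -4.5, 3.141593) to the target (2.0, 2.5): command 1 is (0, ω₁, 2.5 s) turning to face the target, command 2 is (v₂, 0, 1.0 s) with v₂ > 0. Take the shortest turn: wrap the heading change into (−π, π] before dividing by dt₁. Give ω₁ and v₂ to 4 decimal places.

ω₁ = -0.8138, v₂ = 7.8262

heading to target = atan2(2.5−-4.5, 2−-1.5) = 1.1071
Δθ = wrap(1.1071 − 3.1416) = -2.0344; ω₁ = Δθ/dt₁ = -0.8138
distance = √((2−-1.5)² + (2.5−-4.5)²) = 7.8262; v₂ = distance/dt₂ = 7.8262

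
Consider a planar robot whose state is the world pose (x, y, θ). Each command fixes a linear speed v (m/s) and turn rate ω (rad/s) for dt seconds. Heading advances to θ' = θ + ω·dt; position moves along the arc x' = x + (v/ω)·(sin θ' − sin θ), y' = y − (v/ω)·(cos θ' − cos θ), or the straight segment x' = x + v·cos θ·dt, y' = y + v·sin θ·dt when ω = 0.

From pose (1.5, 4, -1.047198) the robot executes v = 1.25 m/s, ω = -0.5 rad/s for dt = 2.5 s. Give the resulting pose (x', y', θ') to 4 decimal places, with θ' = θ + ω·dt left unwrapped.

(1.2039, 1.0895, -2.2972)

θ' = -1.0472 + -0.5·2.5 = -2.2972
R = v/ω = 1.25/-0.5 = -2.5000
x' = 1.5 + -2.5000·(sin -2.2972 − sin -1.0472) = 1.2039
y' = 4 − -2.5000·(cos -2.2972 − cos -1.0472) = 1.0895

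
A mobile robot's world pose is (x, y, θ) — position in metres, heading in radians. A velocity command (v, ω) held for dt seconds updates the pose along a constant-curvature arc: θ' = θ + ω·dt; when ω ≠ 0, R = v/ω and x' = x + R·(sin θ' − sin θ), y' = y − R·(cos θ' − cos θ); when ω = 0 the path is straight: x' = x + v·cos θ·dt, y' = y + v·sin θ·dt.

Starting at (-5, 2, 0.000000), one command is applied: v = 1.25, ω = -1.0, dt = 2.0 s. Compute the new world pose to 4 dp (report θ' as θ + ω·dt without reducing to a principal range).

(-3.8634, 0.2298, -2.0000)

θ' = 0.0000 + -1.0·2.0 = -2.0000
R = v/ω = 1.25/-1.0 = -1.2500
x' = -5 + -1.2500·(sin -2.0000 − sin 0.0000) = -3.8634
y' = 2 − -1.2500·(cos -2.0000 − cos 0.0000) = 0.2298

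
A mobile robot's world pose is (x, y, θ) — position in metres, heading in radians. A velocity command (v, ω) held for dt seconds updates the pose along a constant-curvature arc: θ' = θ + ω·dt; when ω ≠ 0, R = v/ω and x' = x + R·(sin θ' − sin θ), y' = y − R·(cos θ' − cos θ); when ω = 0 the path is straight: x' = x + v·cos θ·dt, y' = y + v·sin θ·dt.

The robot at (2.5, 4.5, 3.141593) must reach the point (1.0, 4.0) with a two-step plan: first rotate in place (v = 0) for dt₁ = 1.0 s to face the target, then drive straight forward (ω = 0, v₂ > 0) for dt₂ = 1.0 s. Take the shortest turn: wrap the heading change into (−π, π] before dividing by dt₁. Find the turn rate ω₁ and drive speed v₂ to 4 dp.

heading to target = atan2(4−4.5, 1−2.5) = -2.8198
Δθ = wrap(-2.8198 − 3.1416) = 0.3218; ω₁ = Δθ/dt₁ = 0.3218
distance = √((1−2.5)² + (4−4.5)²) = 1.5811; v₂ = distance/dt₂ = 1.5811

ω₁ = 0.3218, v₂ = 1.5811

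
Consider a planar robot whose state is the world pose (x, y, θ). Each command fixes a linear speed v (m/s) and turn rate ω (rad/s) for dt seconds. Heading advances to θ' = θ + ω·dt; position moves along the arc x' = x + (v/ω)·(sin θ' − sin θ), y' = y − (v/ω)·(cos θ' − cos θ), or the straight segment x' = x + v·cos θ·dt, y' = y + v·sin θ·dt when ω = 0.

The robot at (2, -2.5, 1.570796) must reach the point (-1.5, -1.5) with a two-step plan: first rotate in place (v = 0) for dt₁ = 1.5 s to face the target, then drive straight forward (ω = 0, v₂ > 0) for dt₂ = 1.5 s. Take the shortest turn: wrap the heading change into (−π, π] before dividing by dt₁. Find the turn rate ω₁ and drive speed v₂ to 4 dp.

ω₁ = 0.8617, v₂ = 2.4267

heading to target = atan2(-1.5−-2.5, -1.5−2) = 2.8633
Δθ = wrap(2.8633 − 1.5708) = 1.2925; ω₁ = Δθ/dt₁ = 0.8617
distance = √((-1.5−2)² + (-1.5−-2.5)²) = 3.6401; v₂ = distance/dt₂ = 2.4267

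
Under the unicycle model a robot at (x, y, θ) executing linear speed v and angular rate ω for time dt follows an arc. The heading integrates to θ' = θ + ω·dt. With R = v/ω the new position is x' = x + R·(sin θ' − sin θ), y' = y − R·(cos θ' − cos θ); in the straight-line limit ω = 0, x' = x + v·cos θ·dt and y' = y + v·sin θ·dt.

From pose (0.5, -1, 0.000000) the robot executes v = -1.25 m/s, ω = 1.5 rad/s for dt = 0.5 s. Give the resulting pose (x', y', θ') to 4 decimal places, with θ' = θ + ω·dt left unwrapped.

(-0.0680, -1.2236, 0.7500)

θ' = 0.0000 + 1.5·0.5 = 0.7500
R = v/ω = -1.25/1.5 = -0.8333
x' = 0.5 + -0.8333·(sin 0.7500 − sin 0.0000) = -0.0680
y' = -1 − -0.8333·(cos 0.7500 − cos 0.0000) = -1.2236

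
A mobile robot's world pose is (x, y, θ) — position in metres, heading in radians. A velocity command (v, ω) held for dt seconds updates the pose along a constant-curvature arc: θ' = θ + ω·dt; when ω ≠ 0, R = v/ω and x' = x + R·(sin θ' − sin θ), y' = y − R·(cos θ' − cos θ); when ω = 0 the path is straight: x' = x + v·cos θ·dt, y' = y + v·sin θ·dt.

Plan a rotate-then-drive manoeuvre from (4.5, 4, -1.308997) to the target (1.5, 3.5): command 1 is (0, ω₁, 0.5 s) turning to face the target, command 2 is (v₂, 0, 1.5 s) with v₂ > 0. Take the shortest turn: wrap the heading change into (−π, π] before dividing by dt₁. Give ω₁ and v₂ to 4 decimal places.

ω₁ = -3.3349, v₂ = 2.0276

heading to target = atan2(3.5−4, 1.5−4.5) = -2.9764
Δθ = wrap(-2.9764 − -1.3090) = -1.6674; ω₁ = Δθ/dt₁ = -3.3349
distance = √((1.5−4.5)² + (3.5−4)²) = 3.0414; v₂ = distance/dt₂ = 2.0276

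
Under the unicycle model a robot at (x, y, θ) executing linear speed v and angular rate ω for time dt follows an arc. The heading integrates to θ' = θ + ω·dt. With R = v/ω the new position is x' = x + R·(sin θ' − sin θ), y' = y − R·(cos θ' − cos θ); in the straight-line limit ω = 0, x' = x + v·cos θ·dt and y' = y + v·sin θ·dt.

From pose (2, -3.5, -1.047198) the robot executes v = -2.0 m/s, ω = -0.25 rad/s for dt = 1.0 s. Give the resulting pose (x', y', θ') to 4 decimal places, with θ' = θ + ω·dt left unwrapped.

(1.2258, -1.6616, -1.2972)

θ' = -1.0472 + -0.25·1.0 = -1.2972
R = v/ω = -2.0/-0.25 = 8.0000
x' = 2 + 8.0000·(sin -1.2972 − sin -1.0472) = 1.2258
y' = -3.5 − 8.0000·(cos -1.2972 − cos -1.0472) = -1.6616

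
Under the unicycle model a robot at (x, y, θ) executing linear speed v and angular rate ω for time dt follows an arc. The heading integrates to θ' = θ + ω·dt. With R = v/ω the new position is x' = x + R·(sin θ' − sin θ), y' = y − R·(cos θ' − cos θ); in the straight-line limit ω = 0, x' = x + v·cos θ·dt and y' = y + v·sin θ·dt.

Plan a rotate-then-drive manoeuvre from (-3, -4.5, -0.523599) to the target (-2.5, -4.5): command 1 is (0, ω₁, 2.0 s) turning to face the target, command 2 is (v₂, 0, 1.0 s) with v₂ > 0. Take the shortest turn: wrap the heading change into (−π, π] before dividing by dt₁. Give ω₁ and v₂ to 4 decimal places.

ω₁ = 0.2618, v₂ = 0.5000

heading to target = atan2(-4.5−-4.5, -2.5−-3) = 0.0000
Δθ = wrap(0.0000 − -0.5236) = 0.5236; ω₁ = Δθ/dt₁ = 0.2618
distance = √((-2.5−-3)² + (-4.5−-4.5)²) = 0.5000; v₂ = distance/dt₂ = 0.5000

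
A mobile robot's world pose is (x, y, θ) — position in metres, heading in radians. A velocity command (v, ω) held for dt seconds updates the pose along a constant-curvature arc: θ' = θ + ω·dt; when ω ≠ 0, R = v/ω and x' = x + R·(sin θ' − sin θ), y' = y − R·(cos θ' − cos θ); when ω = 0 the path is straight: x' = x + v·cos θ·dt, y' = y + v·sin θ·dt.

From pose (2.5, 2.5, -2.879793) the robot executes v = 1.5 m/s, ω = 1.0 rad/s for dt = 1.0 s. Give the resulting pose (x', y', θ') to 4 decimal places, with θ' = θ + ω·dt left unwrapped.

θ' = -2.8798 + 1.0·1.0 = -1.8798
R = v/ω = 1.5/1.0 = 1.5000
x' = 2.5 + 1.5000·(sin -1.8798 − sin -2.8798) = 1.4593
y' = 2.5 − 1.5000·(cos -1.8798 − cos -2.8798) = 1.5073

(1.4593, 1.5073, -1.8798)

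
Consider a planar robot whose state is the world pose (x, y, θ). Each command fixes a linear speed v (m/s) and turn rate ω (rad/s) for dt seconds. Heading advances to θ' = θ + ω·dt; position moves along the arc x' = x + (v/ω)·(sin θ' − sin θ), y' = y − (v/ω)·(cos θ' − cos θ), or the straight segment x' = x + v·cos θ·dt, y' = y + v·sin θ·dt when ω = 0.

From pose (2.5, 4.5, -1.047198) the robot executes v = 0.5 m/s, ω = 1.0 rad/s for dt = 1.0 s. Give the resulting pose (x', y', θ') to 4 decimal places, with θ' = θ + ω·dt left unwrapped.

θ' = -1.0472 + 1.0·1.0 = -0.0472
R = v/ω = 0.5/1.0 = 0.5000
x' = 2.5 + 0.5000·(sin -0.0472 − sin -1.0472) = 2.9094
y' = 4.5 − 0.5000·(cos -0.0472 − cos -1.0472) = 4.2506

(2.9094, 4.2506, -0.0472)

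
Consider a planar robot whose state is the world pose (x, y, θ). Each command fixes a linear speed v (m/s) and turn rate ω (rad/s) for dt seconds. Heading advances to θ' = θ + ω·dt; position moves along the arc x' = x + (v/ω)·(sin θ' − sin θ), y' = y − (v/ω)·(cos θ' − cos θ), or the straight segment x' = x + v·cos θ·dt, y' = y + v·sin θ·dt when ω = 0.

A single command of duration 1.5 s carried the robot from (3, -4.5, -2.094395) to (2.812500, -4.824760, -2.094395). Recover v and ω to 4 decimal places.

v = 0.2500, ω = 0.0000

Δθ = -2.094395 − -2.094395 = 0.000000
ω = Δθ/dt = 0.000000/1.5 = 0.0000
ω = 0 → v = (Δx·cos θ + Δy·sin θ)/dt = 0.2500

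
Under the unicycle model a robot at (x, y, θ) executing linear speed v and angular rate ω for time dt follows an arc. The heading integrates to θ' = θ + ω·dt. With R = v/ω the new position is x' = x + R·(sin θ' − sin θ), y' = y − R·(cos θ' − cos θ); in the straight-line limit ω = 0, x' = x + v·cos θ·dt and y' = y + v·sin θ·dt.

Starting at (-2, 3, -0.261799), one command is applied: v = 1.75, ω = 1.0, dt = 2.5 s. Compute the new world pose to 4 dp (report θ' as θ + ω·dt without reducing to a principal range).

θ' = -0.2618 + 1.0·2.5 = 2.2382
R = v/ω = 1.75/1.0 = 1.7500
x' = -2 + 1.7500·(sin 2.2382 − sin -0.2618) = -0.1726
y' = 3 − 1.7500·(cos 2.2382 − cos -0.2618) = 5.7735

(-0.1726, 5.7735, 2.2382)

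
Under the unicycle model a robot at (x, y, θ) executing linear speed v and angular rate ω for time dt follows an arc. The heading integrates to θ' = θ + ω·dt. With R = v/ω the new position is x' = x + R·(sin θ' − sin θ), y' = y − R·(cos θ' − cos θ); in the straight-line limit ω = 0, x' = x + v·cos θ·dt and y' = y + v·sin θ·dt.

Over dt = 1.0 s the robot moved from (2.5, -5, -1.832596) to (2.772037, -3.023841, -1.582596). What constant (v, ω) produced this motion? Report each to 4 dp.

v = -2.0000, ω = 0.2500

Δθ = -1.582596 − -1.832596 = 0.250000
ω = Δθ/dt = 0.250000/1.0 = 0.2500
R = −Δy/(cos θ' − cos θ) = -8.0000
v = R·ω = -8.0000·0.2500 = -2.0000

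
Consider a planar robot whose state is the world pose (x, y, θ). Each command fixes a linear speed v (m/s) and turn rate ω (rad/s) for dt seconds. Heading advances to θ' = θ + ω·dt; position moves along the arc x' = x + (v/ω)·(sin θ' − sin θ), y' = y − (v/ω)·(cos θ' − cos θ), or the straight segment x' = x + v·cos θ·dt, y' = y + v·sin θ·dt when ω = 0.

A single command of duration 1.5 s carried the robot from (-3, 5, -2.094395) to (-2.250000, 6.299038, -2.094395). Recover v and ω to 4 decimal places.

v = -1.0000, ω = 0.0000

Δθ = -2.094395 − -2.094395 = 0.000000
ω = Δθ/dt = 0.000000/1.5 = 0.0000
ω = 0 → v = (Δx·cos θ + Δy·sin θ)/dt = -1.0000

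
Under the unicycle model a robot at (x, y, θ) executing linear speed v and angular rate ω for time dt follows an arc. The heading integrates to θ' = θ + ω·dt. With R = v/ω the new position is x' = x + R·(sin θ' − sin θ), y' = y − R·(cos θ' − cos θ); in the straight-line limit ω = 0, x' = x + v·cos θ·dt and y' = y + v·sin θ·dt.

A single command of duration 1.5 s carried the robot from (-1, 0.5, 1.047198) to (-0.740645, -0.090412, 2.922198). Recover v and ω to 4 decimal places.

Δθ = 2.922198 − 1.047198 = 1.875000
ω = Δθ/dt = 1.875000/1.5 = 1.2500
R = −Δy/(cos θ' − cos θ) = -0.4000
v = R·ω = -0.4000·1.2500 = -0.5000

v = -0.5000, ω = 1.2500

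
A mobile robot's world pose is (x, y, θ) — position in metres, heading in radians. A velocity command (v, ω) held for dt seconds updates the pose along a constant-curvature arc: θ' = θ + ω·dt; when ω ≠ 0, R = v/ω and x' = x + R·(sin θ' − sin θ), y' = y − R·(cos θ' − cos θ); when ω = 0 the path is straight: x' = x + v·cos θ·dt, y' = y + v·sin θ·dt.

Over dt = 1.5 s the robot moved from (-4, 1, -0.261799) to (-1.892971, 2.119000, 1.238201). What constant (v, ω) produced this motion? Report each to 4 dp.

v = 1.7500, ω = 1.0000

Δθ = 1.238201 − -0.261799 = 1.500000
ω = Δθ/dt = 1.500000/1.5 = 1.0000
R = Δx/(sin θ' − sin θ) = 1.7500
v = R·ω = 1.7500·1.0000 = 1.7500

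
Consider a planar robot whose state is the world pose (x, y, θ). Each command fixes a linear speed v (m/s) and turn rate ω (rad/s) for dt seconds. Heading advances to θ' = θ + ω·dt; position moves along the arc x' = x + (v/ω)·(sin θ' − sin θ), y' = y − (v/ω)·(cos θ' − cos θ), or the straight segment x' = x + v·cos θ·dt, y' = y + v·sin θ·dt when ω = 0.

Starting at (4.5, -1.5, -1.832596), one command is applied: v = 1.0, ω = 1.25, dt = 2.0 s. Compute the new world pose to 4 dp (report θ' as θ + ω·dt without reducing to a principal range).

θ' = -1.8326 + 1.25·2.0 = 0.6674
R = v/ω = 1.0/1.25 = 0.8000
x' = 4.5 + 0.8000·(sin 0.6674 − sin -1.8326) = 5.7679
y' = -1.5 − 0.8000·(cos 0.6674 − cos -1.8326) = -2.3354

(5.7679, -2.3354, 0.6674)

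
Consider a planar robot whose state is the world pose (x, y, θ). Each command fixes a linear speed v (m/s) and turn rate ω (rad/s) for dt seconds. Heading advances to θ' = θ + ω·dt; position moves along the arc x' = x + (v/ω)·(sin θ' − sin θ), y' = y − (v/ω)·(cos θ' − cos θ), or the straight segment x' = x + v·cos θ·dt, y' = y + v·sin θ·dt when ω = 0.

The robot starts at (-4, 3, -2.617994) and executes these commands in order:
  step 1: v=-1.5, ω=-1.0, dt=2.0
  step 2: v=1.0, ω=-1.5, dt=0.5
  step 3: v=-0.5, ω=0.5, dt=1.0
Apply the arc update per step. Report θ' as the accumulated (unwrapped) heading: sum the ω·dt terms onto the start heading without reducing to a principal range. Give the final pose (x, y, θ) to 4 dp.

(-1.8167, 1.8569, -4.8680)

step 1: θ'=-4.6180 (R=1.5000) → pose (-1.7567, 1.8423, -4.6180)
step 2: θ'=-5.3680 (R=-0.6667) → pose (-1.6214, 2.3116, -5.3680)
step 3: θ'=-4.8680 (R=-1.0000) → pose (-1.8167, 1.8569, -4.8680)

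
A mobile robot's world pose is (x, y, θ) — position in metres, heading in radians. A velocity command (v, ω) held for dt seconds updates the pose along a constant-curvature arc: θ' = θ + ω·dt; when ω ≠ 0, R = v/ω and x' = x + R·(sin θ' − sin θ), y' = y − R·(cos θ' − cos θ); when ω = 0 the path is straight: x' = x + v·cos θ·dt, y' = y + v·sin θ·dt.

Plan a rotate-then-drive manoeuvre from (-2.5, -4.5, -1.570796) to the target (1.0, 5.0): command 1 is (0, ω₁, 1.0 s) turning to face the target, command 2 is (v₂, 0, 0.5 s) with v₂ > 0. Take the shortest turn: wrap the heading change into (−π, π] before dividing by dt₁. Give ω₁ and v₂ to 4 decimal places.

heading to target = atan2(5−-4.5, 1−-2.5) = 1.2178
Δθ = wrap(1.2178 − -1.5708) = 2.7886; ω₁ = Δθ/dt₁ = 2.7886
distance = √((1−-2.5)² + (5−-4.5)²) = 10.1242; v₂ = distance/dt₂ = 20.2485

ω₁ = 2.7886, v₂ = 20.2485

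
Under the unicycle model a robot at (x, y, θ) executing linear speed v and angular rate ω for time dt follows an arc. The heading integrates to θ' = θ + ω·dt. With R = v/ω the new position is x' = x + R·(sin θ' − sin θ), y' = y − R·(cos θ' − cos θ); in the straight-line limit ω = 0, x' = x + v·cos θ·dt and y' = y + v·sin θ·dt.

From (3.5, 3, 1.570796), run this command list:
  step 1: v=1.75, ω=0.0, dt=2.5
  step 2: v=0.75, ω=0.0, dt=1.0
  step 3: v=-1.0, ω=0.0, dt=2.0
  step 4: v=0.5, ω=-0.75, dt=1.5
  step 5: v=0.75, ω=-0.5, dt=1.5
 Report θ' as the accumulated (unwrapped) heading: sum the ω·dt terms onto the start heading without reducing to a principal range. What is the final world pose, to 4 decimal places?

(4.9753, 6.8042, -0.3042)

step 1: θ'=1.5708 (straight) → pose (3.5000, 7.3750, 1.5708)
step 2: θ'=1.5708 (straight) → pose (3.5000, 8.1250, 1.5708)
step 3: θ'=1.5708 (straight) → pose (3.5000, 6.1250, 1.5708)
step 4: θ'=0.4458 (R=-0.6667) → pose (3.8792, 6.7265, 0.4458)
step 5: θ'=-0.3042 (R=-1.5000) → pose (4.9753, 6.8042, -0.3042)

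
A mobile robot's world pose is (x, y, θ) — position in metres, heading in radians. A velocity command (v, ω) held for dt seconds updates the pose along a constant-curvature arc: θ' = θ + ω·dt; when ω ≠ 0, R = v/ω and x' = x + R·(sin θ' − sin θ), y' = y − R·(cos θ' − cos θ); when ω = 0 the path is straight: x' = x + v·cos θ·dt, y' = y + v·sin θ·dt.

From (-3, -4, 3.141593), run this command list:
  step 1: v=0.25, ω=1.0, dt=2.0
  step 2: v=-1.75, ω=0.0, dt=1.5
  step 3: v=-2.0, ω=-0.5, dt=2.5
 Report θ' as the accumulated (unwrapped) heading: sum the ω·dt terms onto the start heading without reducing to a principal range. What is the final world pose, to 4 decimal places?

(-3.4091, 2.6242, 3.8916)

step 1: θ'=5.1416 (R=0.2500) → pose (-3.2273, -4.3540, 5.1416)
step 2: θ'=5.1416 (straight) → pose (-4.3197, -1.9671, 5.1416)
step 3: θ'=3.8916 (R=4.0000) → pose (-3.4091, 2.6242, 3.8916)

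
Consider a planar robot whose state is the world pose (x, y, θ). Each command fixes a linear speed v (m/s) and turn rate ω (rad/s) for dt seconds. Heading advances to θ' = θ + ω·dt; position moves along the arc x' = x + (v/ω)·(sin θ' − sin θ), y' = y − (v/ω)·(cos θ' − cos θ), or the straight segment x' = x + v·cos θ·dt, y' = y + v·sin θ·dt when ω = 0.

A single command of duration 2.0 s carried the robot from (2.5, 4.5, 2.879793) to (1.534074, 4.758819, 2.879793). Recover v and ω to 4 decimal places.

v = 0.5000, ω = 0.0000

Δθ = 2.879793 − 2.879793 = 0.000000
ω = Δθ/dt = 0.000000/2.0 = 0.0000
ω = 0 → v = (Δx·cos θ + Δy·sin θ)/dt = 0.5000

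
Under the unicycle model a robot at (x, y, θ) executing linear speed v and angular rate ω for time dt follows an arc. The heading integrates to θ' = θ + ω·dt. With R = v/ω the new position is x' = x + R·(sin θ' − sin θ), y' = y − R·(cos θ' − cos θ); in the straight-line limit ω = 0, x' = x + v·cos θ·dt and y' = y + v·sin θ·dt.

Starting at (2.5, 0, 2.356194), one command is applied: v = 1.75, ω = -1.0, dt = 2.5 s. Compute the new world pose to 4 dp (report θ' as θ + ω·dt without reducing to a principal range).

(3.9882, 2.9694, -0.1438)

θ' = 2.3562 + -1.0·2.5 = -0.1438
R = v/ω = 1.75/-1.0 = -1.7500
x' = 2.5 + -1.7500·(sin -0.1438 − sin 2.3562) = 3.9882
y' = 0 − -1.7500·(cos -0.1438 − cos 2.3562) = 2.9694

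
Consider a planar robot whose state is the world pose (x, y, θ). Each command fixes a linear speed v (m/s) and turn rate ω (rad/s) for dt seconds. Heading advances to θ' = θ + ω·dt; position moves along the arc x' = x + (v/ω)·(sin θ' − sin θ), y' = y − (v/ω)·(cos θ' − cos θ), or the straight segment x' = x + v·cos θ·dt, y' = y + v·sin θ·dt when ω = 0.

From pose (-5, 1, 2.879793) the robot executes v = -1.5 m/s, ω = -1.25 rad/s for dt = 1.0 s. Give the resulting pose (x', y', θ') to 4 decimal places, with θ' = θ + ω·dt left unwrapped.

θ' = 2.8798 + -1.25·1.0 = 1.6298
R = v/ω = -1.5/-1.25 = 1.2000
x' = -5 + 1.2000·(sin 1.6298 − sin 2.8798) = -4.1127
y' = 1 − 1.2000·(cos 1.6298 − cos 2.8798) = -0.0884

(-4.1127, -0.0884, 1.6298)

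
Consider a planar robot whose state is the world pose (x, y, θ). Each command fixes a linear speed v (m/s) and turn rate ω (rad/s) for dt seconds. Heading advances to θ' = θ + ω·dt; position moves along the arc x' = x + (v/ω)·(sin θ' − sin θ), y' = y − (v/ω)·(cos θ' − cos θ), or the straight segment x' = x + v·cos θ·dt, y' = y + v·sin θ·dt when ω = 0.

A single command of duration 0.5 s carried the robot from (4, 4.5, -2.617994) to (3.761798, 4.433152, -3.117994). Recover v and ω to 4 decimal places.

v = 0.5000, ω = -1.0000

Δθ = -3.117994 − -2.617994 = -0.500000
ω = Δθ/dt = -0.500000/0.5 = -1.0000
R = Δx/(sin θ' − sin θ) = -0.5000
v = R·ω = -0.5000·-1.0000 = 0.5000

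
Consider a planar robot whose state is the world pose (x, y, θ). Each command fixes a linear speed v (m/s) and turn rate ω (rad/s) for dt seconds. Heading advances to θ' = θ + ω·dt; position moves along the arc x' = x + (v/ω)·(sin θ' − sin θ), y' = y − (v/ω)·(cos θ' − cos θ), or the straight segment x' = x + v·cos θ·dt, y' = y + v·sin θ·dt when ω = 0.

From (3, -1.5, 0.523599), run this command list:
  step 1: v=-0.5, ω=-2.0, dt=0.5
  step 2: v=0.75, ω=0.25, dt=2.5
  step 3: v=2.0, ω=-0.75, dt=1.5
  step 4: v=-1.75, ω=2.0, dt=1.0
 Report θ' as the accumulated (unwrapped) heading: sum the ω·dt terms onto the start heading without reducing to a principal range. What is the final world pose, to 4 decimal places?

step 1: θ'=-0.4764 (R=0.2500) → pose (2.7604, -1.5057, -0.4764)
step 2: θ'=0.1486 (R=3.0000) → pose (4.5803, -1.8066, 0.1486)
step 3: θ'=-0.9764 (R=-2.6667) → pose (7.1844, -2.9506, -0.9764)
step 4: θ'=1.0236 (R=-0.8750) → pose (5.7122, -2.9853, 1.0236)

(5.7122, -2.9853, 1.0236)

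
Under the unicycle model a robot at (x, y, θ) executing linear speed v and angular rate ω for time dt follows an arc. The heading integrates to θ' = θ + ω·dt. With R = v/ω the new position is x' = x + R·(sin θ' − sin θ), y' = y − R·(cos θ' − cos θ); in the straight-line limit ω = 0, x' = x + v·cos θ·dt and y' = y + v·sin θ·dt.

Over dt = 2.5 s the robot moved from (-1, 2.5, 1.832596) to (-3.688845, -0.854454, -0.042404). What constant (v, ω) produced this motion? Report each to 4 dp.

Δθ = -0.042404 − 1.832596 = -1.875000
ω = Δθ/dt = -1.875000/2.5 = -0.7500
R = −Δy/(cos θ' − cos θ) = 2.6667
v = R·ω = 2.6667·-0.7500 = -2.0000

v = -2.0000, ω = -0.7500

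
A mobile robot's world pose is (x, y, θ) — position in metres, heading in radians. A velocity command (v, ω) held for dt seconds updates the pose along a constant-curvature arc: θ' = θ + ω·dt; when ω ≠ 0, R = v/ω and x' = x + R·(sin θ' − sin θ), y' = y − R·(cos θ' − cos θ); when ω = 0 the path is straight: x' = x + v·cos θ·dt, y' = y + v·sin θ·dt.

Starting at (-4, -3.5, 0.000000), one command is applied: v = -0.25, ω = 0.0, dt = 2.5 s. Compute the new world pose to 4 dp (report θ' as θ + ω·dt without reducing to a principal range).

θ' = 0.0000 + 0.0·2.5 = 0.0000
ω = 0 → straight: x' = -4 + -0.25·cos(0.0000)·2.5 = -4.6250
y' = -3.5 + -0.25·sin(0.0000)·2.5 = -3.5000

(-4.6250, -3.5000, 0.0000)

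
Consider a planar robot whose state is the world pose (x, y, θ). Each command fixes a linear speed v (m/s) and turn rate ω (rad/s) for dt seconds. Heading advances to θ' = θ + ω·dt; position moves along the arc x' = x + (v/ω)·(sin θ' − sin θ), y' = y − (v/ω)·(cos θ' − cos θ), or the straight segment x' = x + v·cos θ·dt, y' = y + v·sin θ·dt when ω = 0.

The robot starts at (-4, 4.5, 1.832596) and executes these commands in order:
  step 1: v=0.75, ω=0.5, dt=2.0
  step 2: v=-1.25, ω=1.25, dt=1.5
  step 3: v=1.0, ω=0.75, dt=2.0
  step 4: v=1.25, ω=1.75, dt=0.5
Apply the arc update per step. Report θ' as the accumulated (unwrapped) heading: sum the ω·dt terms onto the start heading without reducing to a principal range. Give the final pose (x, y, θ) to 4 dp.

step 1: θ'=2.8326 (R=1.5000) → pose (-4.9927, 5.5407, 2.8326)
step 2: θ'=4.7076 (R=-1.0000) → pose (-3.6886, 6.4886, 4.7076)
step 3: θ'=6.2076 (R=1.3333) → pose (-2.4560, 5.1527, 6.2076)
step 4: θ'=7.0826 (R=0.7143) → pose (-1.8900, 5.3670, 7.0826)

(-1.8900, 5.3670, 7.0826)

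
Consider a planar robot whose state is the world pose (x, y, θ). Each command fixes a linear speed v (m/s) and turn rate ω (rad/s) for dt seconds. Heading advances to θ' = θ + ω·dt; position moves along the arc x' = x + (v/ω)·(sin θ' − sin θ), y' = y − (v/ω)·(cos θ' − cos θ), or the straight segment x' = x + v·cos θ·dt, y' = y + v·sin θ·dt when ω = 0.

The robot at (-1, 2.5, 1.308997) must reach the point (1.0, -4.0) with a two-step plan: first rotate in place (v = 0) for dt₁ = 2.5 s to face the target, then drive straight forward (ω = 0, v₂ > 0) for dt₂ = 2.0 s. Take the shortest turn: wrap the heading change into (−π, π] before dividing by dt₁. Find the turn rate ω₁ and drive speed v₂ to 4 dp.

heading to target = atan2(-4−2.5, 1−-1) = -1.2723
Δθ = wrap(-1.2723 − 1.3090) = -2.5813; ω₁ = Δθ/dt₁ = -1.0325
distance = √((1−-1)² + (-4−2.5)²) = 6.8007; v₂ = distance/dt₂ = 3.4004

ω₁ = -1.0325, v₂ = 3.4004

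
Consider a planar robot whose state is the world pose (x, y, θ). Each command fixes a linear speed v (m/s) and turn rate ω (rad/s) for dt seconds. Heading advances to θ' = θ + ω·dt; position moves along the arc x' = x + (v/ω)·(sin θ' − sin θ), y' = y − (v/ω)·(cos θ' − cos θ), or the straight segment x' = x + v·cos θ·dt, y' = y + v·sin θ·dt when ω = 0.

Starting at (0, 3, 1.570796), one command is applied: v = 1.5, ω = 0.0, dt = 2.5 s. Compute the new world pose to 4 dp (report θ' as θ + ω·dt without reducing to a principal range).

(0.0000, 6.7500, 1.5708)

θ' = 1.5708 + 0.0·2.5 = 1.5708
ω = 0 → straight: x' = 0 + 1.5·cos(1.5708)·2.5 = 0.0000
y' = 3 + 1.5·sin(1.5708)·2.5 = 6.7500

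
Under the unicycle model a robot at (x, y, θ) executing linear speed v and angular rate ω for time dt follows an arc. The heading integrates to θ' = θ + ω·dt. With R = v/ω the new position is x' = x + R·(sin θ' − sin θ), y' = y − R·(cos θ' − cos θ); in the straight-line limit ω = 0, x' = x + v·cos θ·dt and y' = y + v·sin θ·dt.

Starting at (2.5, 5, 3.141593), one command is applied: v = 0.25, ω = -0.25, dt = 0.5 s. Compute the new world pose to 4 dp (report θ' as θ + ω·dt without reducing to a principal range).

(2.3753, 5.0078, 3.0166)

θ' = 3.1416 + -0.25·0.5 = 3.0166
R = v/ω = 0.25/-0.25 = -1.0000
x' = 2.5 + -1.0000·(sin 3.0166 − sin 3.1416) = 2.3753
y' = 5 − -1.0000·(cos 3.0166 − cos 3.1416) = 5.0078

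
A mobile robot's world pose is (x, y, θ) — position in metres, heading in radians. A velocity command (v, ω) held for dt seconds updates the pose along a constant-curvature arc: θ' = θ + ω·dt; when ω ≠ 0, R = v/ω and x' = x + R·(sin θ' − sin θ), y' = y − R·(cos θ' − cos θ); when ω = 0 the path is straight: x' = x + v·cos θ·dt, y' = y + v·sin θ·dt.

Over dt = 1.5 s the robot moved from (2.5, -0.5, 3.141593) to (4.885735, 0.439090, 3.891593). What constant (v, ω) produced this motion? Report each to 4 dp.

v = -1.7500, ω = 0.5000

Δθ = 3.891593 − 3.141593 = 0.750000
ω = Δθ/dt = 0.750000/1.5 = 0.5000
R = Δx/(sin θ' − sin θ) = -3.5000
v = R·ω = -3.5000·0.5000 = -1.7500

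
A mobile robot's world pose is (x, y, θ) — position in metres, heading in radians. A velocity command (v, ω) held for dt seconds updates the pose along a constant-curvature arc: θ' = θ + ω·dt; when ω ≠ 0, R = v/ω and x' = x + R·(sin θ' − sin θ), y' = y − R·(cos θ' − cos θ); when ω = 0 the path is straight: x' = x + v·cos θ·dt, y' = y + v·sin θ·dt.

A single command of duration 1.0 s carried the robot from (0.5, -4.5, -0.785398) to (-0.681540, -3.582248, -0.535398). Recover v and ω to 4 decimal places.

v = -1.5000, ω = 0.2500

Δθ = -0.535398 − -0.785398 = 0.250000
ω = Δθ/dt = 0.250000/1.0 = 0.2500
R = Δx/(sin θ' − sin θ) = -6.0000
v = R·ω = -6.0000·0.2500 = -1.5000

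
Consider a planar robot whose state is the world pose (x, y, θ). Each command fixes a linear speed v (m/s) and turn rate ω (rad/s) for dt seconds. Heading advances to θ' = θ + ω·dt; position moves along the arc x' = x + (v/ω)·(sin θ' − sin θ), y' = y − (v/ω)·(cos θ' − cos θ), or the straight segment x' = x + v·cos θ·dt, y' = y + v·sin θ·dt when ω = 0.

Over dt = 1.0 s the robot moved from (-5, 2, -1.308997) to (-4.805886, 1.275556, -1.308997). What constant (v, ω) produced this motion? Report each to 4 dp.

Δθ = -1.308997 − -1.308997 = 0.000000
ω = Δθ/dt = 0.000000/1.0 = 0.0000
ω = 0 → v = (Δx·cos θ + Δy·sin θ)/dt = 0.7500

v = 0.7500, ω = 0.0000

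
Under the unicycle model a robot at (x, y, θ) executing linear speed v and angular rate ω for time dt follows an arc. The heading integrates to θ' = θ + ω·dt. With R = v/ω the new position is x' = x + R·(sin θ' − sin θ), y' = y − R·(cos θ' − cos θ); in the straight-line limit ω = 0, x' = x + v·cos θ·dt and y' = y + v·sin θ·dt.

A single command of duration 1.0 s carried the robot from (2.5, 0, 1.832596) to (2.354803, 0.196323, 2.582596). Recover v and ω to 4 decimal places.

v = 0.2500, ω = 0.7500

Δθ = 2.582596 − 1.832596 = 0.750000
ω = Δθ/dt = 0.750000/1.0 = 0.7500
R = −Δy/(cos θ' − cos θ) = 0.3333
v = R·ω = 0.3333·0.7500 = 0.2500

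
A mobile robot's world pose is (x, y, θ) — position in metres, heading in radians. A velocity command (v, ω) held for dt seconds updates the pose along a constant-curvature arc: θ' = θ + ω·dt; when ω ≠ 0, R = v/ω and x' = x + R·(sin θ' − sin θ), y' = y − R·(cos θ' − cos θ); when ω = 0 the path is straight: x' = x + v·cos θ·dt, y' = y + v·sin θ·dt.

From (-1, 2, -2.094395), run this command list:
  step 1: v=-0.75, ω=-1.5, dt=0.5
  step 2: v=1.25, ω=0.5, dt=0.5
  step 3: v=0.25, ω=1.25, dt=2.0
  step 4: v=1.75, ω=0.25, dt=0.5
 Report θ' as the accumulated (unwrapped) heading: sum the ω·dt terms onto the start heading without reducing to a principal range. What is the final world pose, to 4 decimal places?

(-0.3228, 1.5749, 0.0306)

step 1: θ'=-2.8444 (R=0.5000) → pose (-0.7134, 2.2281, -2.8444)
step 2: θ'=-2.5944 (R=2.5000) → pose (-1.2820, 1.9726, -2.5944)
step 3: θ'=-0.0944 (R=0.2000) → pose (-1.1968, 1.6027, -0.0944)
step 4: θ'=0.0306 (R=7.0000) → pose (-0.3228, 1.5749, 0.0306)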